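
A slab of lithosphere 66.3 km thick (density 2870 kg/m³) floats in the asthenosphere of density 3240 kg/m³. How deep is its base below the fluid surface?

58.7 km

Draft d = t ρ_obj/ρ_fluid = 66.3 km × 2870/3240 = 58.7 km.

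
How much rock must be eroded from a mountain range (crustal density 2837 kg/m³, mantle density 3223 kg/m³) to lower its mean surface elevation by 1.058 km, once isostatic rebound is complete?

Net drop Δ = e − u = e − e ρ_c/ρ_m = e (ρ_m − ρ_c)/ρ_m.
e = Δ ρ_m/(ρ_m − ρ_c) = 1.058 km × 3223/386 = 8.83 km.

8.83 km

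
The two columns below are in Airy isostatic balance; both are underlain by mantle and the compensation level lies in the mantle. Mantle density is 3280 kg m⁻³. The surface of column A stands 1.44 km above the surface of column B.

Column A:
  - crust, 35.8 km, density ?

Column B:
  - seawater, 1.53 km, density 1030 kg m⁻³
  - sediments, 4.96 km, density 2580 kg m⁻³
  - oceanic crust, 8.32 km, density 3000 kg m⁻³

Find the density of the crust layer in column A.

2890 kg m⁻³

Take the compensation level at the base of the deeper column (depth z_c below the surface of column A) and equate Σ ρ_i t_i down to z_c; mantle fills any gap and the z_c terms cancel.
Column A: 35.8×ρ + (z_c − 35.8)×3280
Column B: 1.44×0 + 1.53×1030 + 4.96×2580 + 8.32×3000 + (z_c − 1.44 − 14.81)×3280
The z_c×3280 term appears on both sides and cancels. Collect the known terms of each column as K = Σ(ρt)_known − 3280 × (depth of known layers): K_A = 0 − 3280×35.8 = −117424; K_B = 39332.7 − 3280×(1.44 + 14.81) = −13967.3.
Balance: K_A + 35.8×ρ = K_B, so ρ = (K_B − K_A)/35.8 = 103457/35.8 = 2890 kg m⁻³.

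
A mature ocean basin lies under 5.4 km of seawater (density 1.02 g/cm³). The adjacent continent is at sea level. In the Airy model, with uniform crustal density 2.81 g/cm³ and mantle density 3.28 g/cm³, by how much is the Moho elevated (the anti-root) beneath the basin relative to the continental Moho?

Equating mass per unit area of the two columns: replacing crust with seawater at the top is compensated by replacing crust with mantle at the base: d (ρ_c − ρ_w) = a (ρ_m − ρ_c).
a = d (ρ_c − ρ_w)/(ρ_m − ρ_c) = 5.4 km × 1.79/0.47 = 20.6 km.

20.6 km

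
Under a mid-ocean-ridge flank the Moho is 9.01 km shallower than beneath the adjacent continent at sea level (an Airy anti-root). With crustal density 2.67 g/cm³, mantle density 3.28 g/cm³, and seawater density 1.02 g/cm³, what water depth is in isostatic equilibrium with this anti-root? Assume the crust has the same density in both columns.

3.33 km

Replacing a thickness d of crust by seawater at the top must be balanced by replacing crust with mantle at the base: d (ρ_c − ρ_w) = a (ρ_m − ρ_c).
d = a (ρ_m − ρ_c)/(ρ_c − ρ_w) = 9.01 km × 0.61/1.65 = 3.33 km.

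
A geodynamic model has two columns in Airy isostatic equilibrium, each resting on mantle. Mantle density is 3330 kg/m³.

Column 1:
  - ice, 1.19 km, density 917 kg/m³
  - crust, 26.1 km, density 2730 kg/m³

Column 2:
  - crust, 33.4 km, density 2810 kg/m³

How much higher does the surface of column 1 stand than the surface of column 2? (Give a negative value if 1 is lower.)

0.349 km

For any compensation level in the mantle, the mantle terms cancel and isostasy reduces to e = (Σt_1 − Σt_2) − (Σ(ρt)_1 − Σ(ρt)_2) / ρ_m.
Σt_1 = 27.29 km; Σt_2 = 33.4 km; Σ(ρt)_1 = 72344.23; Σ(ρt)_2 = 93854 (in km·kg/m³).
e = (27.29 − 33.4) − (72344.23 − 93854) / 3330 = 0.349 km.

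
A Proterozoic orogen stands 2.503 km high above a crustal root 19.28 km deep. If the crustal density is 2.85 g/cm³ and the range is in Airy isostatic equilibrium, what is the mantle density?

3.22 g/cm³

Airy balance: ρ_c h = (ρ_m − ρ_c) r → ρ_m = ρ_c (1 + h/r).
ρ_m = 2.85 × (1 + 2.503 km/19.28 km) = 3.22 g/cm³.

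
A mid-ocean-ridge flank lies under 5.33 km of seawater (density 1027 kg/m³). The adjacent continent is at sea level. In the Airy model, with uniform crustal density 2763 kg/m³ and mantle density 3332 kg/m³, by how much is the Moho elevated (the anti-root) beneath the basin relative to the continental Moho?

Equating mass per unit area of the two columns: replacing crust with seawater at the top is compensated by replacing crust with mantle at the base: d (ρ_c − ρ_w) = a (ρ_m − ρ_c).
a = d (ρ_c − ρ_w)/(ρ_m − ρ_c) = 5.33 km × 1736/569 = 16.3 km.

16.3 km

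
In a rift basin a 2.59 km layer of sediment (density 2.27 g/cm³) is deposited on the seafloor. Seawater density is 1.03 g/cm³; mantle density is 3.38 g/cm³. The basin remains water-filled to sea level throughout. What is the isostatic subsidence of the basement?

Submarine loading: the sediment displaces seawater, and the subsidence is in turn flooded, so s (ρ_m − ρ_w) = t (ρ_sed − ρ_w).
s = 2.59 km × (2.27 − 1.03) / (3.38 − 1.03) = 1.37 km.

1.37 km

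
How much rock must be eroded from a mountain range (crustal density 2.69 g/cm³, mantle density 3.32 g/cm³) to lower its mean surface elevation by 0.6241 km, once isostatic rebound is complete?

3.29 km

Net drop Δ = e − u = e − e ρ_c/ρ_m = e (ρ_m − ρ_c)/ρ_m.
e = Δ ρ_m/(ρ_m − ρ_c) = 0.6241 km × 3.32/0.63 = 3.29 km.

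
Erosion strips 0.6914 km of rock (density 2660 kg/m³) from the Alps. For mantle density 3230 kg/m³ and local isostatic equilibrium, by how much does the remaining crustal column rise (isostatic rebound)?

Unloading: uplift u = e ρ_c/ρ_m = 0.6914 km × 2660/3230 = 0.569 km.

0.569 km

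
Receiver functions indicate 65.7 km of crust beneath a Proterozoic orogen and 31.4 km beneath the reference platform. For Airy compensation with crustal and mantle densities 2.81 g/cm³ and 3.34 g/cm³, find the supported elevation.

Excess crust Δ = 65.7 km − 31.4 km = 34.3 km, split between elevation h and root r with h + r = Δ.
Airy balance ρ_c h = (ρ_m − ρ_c) r gives r = h ρ_c/(ρ_m − ρ_c), so h (1 + ρ_c/(ρ_m − ρ_c)) = Δ, i.e. h = Δ (ρ_m − ρ_c)/ρ_m.
h = 34.3 km × 0.53/3.34 = 5.44 km.

5.44 km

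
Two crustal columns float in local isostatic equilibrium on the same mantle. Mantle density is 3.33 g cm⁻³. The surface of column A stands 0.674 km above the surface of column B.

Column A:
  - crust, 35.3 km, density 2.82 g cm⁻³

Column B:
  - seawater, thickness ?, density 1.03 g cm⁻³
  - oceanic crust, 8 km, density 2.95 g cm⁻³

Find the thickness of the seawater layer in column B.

Take the compensation level at the base of the deeper column (depth z_c below the surface of column A) and equate Σ ρ_i t_i down to z_c; mantle fills any gap and the z_c terms cancel.
Column A: 35.3×2.82 + (z_c − 35.3)×3.33
Column B: 0.674×0 + x×1.03 + 8×2.95 + (z_c − 0.674 − 8 − x)×3.33
The z_c×3.33 term appears on both sides and cancels. Collect the known terms of each column as K = Σ(ρt)_known − 3.33 × (depth of known layers): K_A = 99.546 − 3.33×35.3 = −18.003; K_B = 23.6 − 3.33×(0.674 + 8) = −5.28442.
Balance: K_A = K_B − x×(3.33 − 1.03), so x = (K_B − K_A)/(3.33 − 1.03) = 12.7186/2.3 = 5.53 km.

5.53 km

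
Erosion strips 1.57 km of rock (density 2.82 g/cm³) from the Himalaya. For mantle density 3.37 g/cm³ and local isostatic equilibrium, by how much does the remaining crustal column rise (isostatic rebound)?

Unloading: uplift u = e ρ_c/ρ_m = 1.57 km × 2.82/3.37 = 1.31 km.

1.31 km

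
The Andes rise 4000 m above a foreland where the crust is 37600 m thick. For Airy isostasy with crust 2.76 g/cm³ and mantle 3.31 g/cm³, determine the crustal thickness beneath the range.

61700 m

Root depth r = h ρ_c / (ρ_m − ρ_c) = 4000 m × 2.76 / 0.55 = 20070 m.
Total thickness = T + h + r = 37600 m + 4000 m + 20070 m = 61700 m.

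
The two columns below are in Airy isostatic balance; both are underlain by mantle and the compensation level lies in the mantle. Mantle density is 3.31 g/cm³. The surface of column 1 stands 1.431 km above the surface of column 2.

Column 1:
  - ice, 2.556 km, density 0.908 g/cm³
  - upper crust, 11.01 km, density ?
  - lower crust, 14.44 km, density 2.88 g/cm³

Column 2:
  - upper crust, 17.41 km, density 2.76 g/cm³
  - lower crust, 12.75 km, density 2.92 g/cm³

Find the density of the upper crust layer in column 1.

2.68 g/cm³

Take the compensation level at the base of the deeper column (depth z_c below the surface of column 1) and equate Σ ρ_i t_i down to z_c; mantle fills any gap and the z_c terms cancel.
Column 1: 2.556×0.908 + 11.01×ρ + 14.44×2.88 + (z_c − 28.006)×3.31
Column 2: 1.431×0 + 17.41×2.76 + 12.75×2.92 + (z_c − 1.431 − 30.16)×3.31
The z_c×3.31 term appears on both sides and cancels. Collect the known terms of each column as K = Σ(ρt)_known − 3.31 × (depth of known layers): K_1 = 43.908048 − 3.31×28.006 = −48.791812; K_2 = 85.2816 − 3.31×(1.431 + 30.16) = −19.28461.
Balance: K_1 + 11.01×ρ = K_2, so ρ = (K_2 − K_1)/11.01 = 29.5072/11.01 = 2.68 g/cm³.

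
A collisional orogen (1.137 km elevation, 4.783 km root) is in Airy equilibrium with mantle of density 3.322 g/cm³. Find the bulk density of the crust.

2.68 g/cm³

ρ_c h = (ρ_m − ρ_c) r → ρ_c (h + r) = ρ_m r → ρ_c = ρ_m r / (h + r).
ρ_c = 3.322 × 4.783 km / (1.137 km + 4.783 km) = 2.68 g/cm³.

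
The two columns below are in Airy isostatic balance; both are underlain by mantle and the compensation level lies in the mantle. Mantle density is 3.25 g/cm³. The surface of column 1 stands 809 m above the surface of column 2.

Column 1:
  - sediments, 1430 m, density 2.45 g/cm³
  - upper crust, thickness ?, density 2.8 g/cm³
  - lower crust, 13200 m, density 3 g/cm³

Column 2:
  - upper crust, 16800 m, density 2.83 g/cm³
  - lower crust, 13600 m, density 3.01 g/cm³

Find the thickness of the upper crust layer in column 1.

18900 m

Take the compensation level at the base of the deeper column (depth z_c below the surface of column 1) and equate Σ ρ_i t_i down to z_c; mantle fills any gap and the z_c terms cancel.
Column 1: 1430×2.45 + x×2.8 + 13200×3 + (z_c − 14630 − x)×3.25
Column 2: 809×0 + 16800×2.83 + 13600×3.01 + (z_c − 809 − 30400)×3.25
The z_c×3.25 term appears on both sides and cancels. Collect the known terms of each column as K = Σ(ρt)_known − 3.25 × (depth of known layers): K_1 = 43103.5 − 3.25×14630 = −4444; K_2 = 88480 − 3.25×(809 + 30400) = −12949.25.
Balance: K_1 − x×(3.25 − 2.8) = K_2, so x = (K_1 − K_2)/(3.25 − 2.8) = 8505.25/0.45 = 18900 m.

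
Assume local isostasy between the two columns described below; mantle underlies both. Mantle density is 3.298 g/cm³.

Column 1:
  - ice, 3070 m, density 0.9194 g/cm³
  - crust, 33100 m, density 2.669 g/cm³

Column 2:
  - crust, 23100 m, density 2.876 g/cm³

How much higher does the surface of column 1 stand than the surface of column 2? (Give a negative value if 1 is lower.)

5570 m

For any compensation level in the mantle, the mantle terms cancel and isostasy reduces to e = (Σt_1 − Σt_2) − (Σ(ρt)_1 − Σ(ρt)_2) / ρ_m.
Σt_1 = 36170 m; Σt_2 = 23100 m; Σ(ρt)_1 = 91166.458; Σ(ρt)_2 = 66435.6 (in m·g/cm³).
e = (36170 − 23100) − (91166.458 − 66435.6) / 3.298 = 5570 m.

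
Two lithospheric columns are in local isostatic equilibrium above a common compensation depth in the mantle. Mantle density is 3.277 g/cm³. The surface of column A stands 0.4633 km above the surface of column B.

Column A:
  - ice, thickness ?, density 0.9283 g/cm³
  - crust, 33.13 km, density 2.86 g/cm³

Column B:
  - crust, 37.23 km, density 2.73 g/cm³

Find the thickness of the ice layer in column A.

3.44 km

Take the compensation level at the base of the deeper column (depth z_c below the surface of column A) and equate Σ ρ_i t_i down to z_c; mantle fills any gap and the z_c terms cancel.
Column A: x×0.9283 + 33.13×2.86 + (z_c − 33.13 − x)×3.277
Column B: 0.4633×0 + 37.23×2.73 + (z_c − 0.4633 − 37.23)×3.277
The z_c×3.277 term appears on both sides and cancels. Collect the known terms of each column as K = Σ(ρt)_known − 3.277 × (depth of known layers): K_A = 94.7518 − 3.277×33.13 = −13.81521; K_B = 101.6379 − 3.277×(0.4633 + 37.23) = −21.8830441.
Balance: K_A − x×(3.277 − 0.9283) = K_B, so x = (K_A − K_B)/(3.277 − 0.9283) = 8.06783/2.3487 = 3.44 km.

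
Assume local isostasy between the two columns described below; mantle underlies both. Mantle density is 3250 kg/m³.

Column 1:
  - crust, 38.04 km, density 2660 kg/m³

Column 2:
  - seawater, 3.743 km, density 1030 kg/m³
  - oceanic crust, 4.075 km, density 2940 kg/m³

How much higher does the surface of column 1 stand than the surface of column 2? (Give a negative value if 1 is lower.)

3.96 km

For any compensation level in the mantle, the mantle terms cancel and isostasy reduces to e = (Σt_1 − Σt_2) − (Σ(ρt)_1 − Σ(ρt)_2) / ρ_m.
Σt_1 = 38.04 km; Σt_2 = 7.818 km; Σ(ρt)_1 = 101186.4; Σ(ρt)_2 = 15835.79 (in km·kg/m³).
e = (38.04 − 7.818) − (101186.4 − 15835.79) / 3250 = 3.96 km.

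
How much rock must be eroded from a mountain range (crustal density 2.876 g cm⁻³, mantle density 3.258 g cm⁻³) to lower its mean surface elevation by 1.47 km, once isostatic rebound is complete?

Net drop Δ = e − u = e − e ρ_c/ρ_m = e (ρ_m − ρ_c)/ρ_m.
e = Δ ρ_m/(ρ_m − ρ_c) = 1.47 km × 3.258/0.382 = 12.5 km.

12.5 km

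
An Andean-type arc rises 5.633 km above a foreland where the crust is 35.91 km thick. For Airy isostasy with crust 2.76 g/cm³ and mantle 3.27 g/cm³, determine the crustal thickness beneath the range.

72 km

Root depth r = h ρ_c / (ρ_m − ρ_c) = 5.633 km × 2.76 / 0.51 = 30.48 km.
Total thickness = T + h + r = 35.91 km + 5.633 km + 30.48 km = 72 km.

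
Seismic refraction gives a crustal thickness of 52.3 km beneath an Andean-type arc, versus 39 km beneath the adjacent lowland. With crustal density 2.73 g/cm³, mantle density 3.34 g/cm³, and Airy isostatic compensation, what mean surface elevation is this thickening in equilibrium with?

Excess crust Δ = 52.3 km − 39 km = 13.3 km, split between elevation h and root r with h + r = Δ.
Airy balance ρ_c h = (ρ_m − ρ_c) r gives r = h ρ_c/(ρ_m − ρ_c), so h (1 + ρ_c/(ρ_m − ρ_c)) = Δ, i.e. h = Δ (ρ_m − ρ_c)/ρ_m.
h = 13.3 km × 0.61/3.34 = 2.43 km.

2.43 km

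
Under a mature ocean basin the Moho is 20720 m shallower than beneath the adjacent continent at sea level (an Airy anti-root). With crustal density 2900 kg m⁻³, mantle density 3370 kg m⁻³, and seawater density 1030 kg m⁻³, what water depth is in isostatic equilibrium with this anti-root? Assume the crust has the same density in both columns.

Replacing a thickness d of crust by seawater at the top must be balanced by replacing crust with mantle at the base: d (ρ_c − ρ_w) = a (ρ_m − ρ_c).
d = a (ρ_m − ρ_c)/(ρ_c − ρ_w) = 20720 m × 470/1870 = 5210 m.

5210 m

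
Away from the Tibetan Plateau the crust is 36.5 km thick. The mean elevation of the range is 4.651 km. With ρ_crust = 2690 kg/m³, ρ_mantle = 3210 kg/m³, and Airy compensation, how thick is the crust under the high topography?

65.2 km

Root depth r = h ρ_c / (ρ_m − ρ_c) = 4.651 km × 2690 / 520 = 24.06 km.
Total thickness = T + h + r = 36.5 km + 4.651 km + 24.06 km = 65.2 km.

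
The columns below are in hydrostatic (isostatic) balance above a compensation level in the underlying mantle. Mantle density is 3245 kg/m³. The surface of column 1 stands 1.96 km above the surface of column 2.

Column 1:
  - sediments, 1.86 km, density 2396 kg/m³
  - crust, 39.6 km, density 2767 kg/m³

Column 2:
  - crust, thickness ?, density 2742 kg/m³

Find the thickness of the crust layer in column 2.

Take the compensation level at the base of the deeper column (depth z_c below the surface of column 1) and equate Σ ρ_i t_i down to z_c; mantle fills any gap and the z_c terms cancel.
Column 1: 1.86×2396 + 39.6×2767 + (z_c − 41.46)×3245
Column 2: 1.96×0 + x×2742 + (z_c − 1.96 − 0 − x)×3245
The z_c×3245 term appears on both sides and cancels. Collect the known terms of each column as K = Σ(ρt)_known − 3245 × (depth of known layers): K_1 = 114029.76 − 3245×41.46 = −20507.94; K_2 = 0 − 3245×(1.96 + 0) = −6360.2.
Balance: K_1 = K_2 − x×(3245 − 2742), so x = (K_2 − K_1)/(3245 − 2742) = 14147.7/503 = 28.1 km.

28.1 km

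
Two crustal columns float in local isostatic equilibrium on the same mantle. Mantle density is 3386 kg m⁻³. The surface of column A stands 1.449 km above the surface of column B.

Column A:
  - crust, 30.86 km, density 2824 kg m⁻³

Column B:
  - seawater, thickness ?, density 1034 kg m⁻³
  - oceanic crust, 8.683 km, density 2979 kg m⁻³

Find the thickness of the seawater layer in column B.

Take the compensation level at the base of the deeper column (depth z_c below the surface of column A) and equate Σ ρ_i t_i down to z_c; mantle fills any gap and the z_c terms cancel.
Column A: 30.86×2824 + (z_c − 30.86)×3386
Column B: 1.449×0 + x×1034 + 8.683×2979 + (z_c − 1.449 − 8.683 − x)×3386
The z_c×3386 term appears on both sides and cancels. Collect the known terms of each column as K = Σ(ρt)_known − 3386 × (depth of known layers): K_A = 87148.64 − 3386×30.86 = −17343.32; K_B = 25866.657 − 3386×(1.449 + 8.683) = −8440.295.
Balance: K_A = K_B − x×(3386 − 1034), so x = (K_B − K_A)/(3386 − 1034) = 8903.02/2352 = 3.79 km.

3.79 km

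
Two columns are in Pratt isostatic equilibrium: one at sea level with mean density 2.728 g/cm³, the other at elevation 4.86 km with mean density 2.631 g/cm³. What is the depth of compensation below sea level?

ρ_ref D = ρ (D + h) → D (ρ_ref − ρ) = ρ h.
D = ρ h/(ρ_ref − ρ) = 2.631 × 4.86 km/(2.728 − 2.631) = 132 km.

132 km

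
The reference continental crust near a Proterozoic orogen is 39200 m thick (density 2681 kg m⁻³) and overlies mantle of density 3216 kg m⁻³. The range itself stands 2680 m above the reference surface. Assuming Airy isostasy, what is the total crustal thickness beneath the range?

55300 m

Root depth r = h ρ_c / (ρ_m − ρ_c) = 2680 m × 2681 / 535 = 13430 m.
Total thickness = T + h + r = 39200 m + 2680 m + 13430 m = 55300 m.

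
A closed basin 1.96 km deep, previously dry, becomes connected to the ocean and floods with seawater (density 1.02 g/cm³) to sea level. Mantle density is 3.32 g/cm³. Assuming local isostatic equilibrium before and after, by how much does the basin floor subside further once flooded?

0.869 km

After flooding the water column is d + s deep. Its weight must equal the weight of mantle displaced by the extra subsidence s: (d + s) ρ_w = s ρ_m.
s = d ρ_w / (ρ_m − ρ_w) = 1.96 km × 1.02/(3.32 − 1.02) = 0.869 km.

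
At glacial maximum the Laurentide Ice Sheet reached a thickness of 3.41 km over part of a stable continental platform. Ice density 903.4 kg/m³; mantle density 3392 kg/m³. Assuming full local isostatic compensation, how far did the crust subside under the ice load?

By Archimedes' principle applied to the lithosphere: the ice load ρ_ice t is balanced by mantle displaced below, ρ_m s.
s = t ρ_ice / ρ_m = 3.41 km × 903.4/3392 = 0.908 km.

0.908 km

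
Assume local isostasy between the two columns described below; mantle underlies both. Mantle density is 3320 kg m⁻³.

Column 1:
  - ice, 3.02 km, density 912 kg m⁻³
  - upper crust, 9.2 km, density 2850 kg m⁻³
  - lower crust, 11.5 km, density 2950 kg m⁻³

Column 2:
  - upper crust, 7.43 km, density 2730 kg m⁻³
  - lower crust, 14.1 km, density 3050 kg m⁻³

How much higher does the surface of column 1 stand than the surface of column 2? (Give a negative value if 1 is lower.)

2.31 km

For any compensation level in the mantle, the mantle terms cancel and isostasy reduces to e = (Σt_1 − Σt_2) − (Σ(ρt)_1 − Σ(ρt)_2) / ρ_m.
Σt_1 = 23.72 km; Σt_2 = 21.53 km; Σ(ρt)_1 = 62899.24; Σ(ρt)_2 = 63288.9 (in km·kg m⁻³).
e = (23.72 − 21.53) − (62899.24 − 63288.9) / 3320 = 2.31 km.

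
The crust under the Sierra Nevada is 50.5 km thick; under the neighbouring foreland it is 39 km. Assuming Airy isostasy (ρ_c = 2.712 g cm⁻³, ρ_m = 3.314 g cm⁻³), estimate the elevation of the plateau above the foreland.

Excess crust Δ = 50.5 km − 39 km = 11.5 km, split between elevation h and root r with h + r = Δ.
Airy balance ρ_c h = (ρ_m − ρ_c) r gives r = h ρ_c/(ρ_m − ρ_c), so h (1 + ρ_c/(ρ_m − ρ_c)) = Δ, i.e. h = Δ (ρ_m − ρ_c)/ρ_m.
h = 11.5 km × 0.602/3.314 = 2.09 km.

2.09 km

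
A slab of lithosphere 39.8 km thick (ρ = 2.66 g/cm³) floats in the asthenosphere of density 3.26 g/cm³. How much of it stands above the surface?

7.33 km

Floating equilibrium: submerged depth d = t ρ_obj/ρ_fluid = 39.8 km × 2.66/3.26 = 32.47 km.
Freeboard = t − d = 39.8 km − 32.47 km = 7.33 km.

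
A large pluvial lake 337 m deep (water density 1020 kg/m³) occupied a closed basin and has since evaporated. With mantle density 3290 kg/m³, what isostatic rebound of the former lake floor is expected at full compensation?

u = d ρ_w/ρ_m = 337 m × 1020/3290 = 104 m.

104 m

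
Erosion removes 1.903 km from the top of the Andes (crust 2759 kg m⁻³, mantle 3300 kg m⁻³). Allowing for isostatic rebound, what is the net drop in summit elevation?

Rebound u = e ρ_c/ρ_m = 1.903 km × 2759/3300 = 1.591 km.
Net surface drop = e − u = 1.903 km − 1.591 km = e (ρ_m − ρ_c)/ρ_m = 0.312 km.

0.312 km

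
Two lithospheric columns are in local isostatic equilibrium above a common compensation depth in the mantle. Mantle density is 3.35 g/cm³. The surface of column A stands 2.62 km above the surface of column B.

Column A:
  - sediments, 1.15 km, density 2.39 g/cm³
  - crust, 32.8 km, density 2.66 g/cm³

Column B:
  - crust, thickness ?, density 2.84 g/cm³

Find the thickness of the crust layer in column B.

29.3 km

Take the compensation level at the base of the deeper column (depth z_c below the surface of column A) and equate Σ ρ_i t_i down to z_c; mantle fills any gap and the z_c terms cancel.
Column A: 1.15×2.39 + 32.8×2.66 + (z_c − 33.95)×3.35
Column B: 2.62×0 + x×2.84 + (z_c − 2.62 − 0 − x)×3.35
The z_c×3.35 term appears on both sides and cancels. Collect the known terms of each column as K = Σ(ρt)_known − 3.35 × (depth of known layers): K_A = 89.9965 − 3.35×33.95 = −23.736; K_B = 0 − 3.35×(2.62 + 0) = −8.777.
Balance: K_A = K_B − x×(3.35 − 2.84), so x = (K_B − K_A)/(3.35 − 2.84) = 14.959/0.51 = 29.3 km.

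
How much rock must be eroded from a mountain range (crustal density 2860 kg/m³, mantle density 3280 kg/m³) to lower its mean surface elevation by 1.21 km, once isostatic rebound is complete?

9.45 km

Net drop Δ = e − u = e − e ρ_c/ρ_m = e (ρ_m − ρ_c)/ρ_m.
e = Δ ρ_m/(ρ_m − ρ_c) = 1.21 km × 3280/420 = 9.45 km.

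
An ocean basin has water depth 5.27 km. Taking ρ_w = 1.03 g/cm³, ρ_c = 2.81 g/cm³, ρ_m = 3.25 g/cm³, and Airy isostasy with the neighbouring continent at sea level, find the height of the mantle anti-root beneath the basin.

21.3 km

Balancing pressure at the compensation depth: replacing crust with seawater at the top is compensated by replacing crust with mantle at the base: d (ρ_c − ρ_w) = a (ρ_m − ρ_c).
a = d (ρ_c − ρ_w)/(ρ_m − ρ_c) = 5.27 km × 1.78/0.44 = 21.3 km.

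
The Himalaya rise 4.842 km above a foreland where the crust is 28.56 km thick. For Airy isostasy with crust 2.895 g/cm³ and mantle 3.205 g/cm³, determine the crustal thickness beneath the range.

78.6 km

Root depth r = h ρ_c / (ρ_m − ρ_c) = 4.842 km × 2.895 / 0.31 = 45.22 km.
Total thickness = T + h + r = 28.56 km + 4.842 km + 45.22 km = 78.6 km.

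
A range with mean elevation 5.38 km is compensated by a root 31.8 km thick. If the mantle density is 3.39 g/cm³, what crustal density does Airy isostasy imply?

ρ_c h = (ρ_m − ρ_c) r → ρ_c (h + r) = ρ_m r → ρ_c = ρ_m r / (h + r).
ρ_c = 3.39 × 31.8 km / (5.38 km + 31.8 km) = 2.9 g/cm³.

2.9 g/cm³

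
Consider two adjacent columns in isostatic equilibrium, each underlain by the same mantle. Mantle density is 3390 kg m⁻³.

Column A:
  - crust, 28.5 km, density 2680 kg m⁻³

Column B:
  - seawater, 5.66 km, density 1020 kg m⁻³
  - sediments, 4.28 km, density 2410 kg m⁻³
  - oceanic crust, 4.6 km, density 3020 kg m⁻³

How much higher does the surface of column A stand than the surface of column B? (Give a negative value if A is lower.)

0.273 km

For any compensation level in the mantle, the mantle terms cancel and isostasy reduces to e = (Σt_A − Σt_B) − (Σ(ρt)_A − Σ(ρt)_B) / ρ_m.
Σt_A = 28.5 km; Σt_B = 14.54 km; Σ(ρt)_A = 76380; Σ(ρt)_B = 29980 (in km·kg m⁻³).
e = (28.5 − 14.54) − (76380 − 29980) / 3390 = 0.273 km.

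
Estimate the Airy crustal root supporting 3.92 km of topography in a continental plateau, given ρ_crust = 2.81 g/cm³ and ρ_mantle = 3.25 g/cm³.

Balancing pressure at the compensation depth: the weight of the topography is balanced by the buoyancy of the root, ρ_c h = (ρ_m − ρ_c) r.
r = h · ρ_c / (ρ_m − ρ_c) = 3.92 km × 2.81 / (3.25 − 2.81) = 25 km.

25 km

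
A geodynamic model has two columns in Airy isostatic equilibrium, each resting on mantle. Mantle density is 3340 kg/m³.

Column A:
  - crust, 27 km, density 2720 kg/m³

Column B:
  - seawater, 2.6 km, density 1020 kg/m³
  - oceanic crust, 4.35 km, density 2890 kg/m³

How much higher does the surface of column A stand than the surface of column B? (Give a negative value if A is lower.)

For any compensation level in the mantle, the mantle terms cancel and isostasy reduces to e = (Σt_A − Σt_B) − (Σ(ρt)_A − Σ(ρt)_B) / ρ_m.
Σt_A = 27 km; Σt_B = 6.95 km; Σ(ρt)_A = 73440; Σ(ρt)_B = 15223.5 (in km·kg/m³).
e = (27 − 6.95) − (73440 − 15223.5) / 3340 = 2.62 km.

2.62 km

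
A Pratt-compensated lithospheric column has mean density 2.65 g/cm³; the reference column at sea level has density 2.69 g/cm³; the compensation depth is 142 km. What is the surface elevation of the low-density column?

2.14 km

ρ_ref D = ρ (D + h) → h = D (ρ_ref − ρ)/ρ.
h = 142 km × (2.69 − 2.65)/2.65 = 2.14 km.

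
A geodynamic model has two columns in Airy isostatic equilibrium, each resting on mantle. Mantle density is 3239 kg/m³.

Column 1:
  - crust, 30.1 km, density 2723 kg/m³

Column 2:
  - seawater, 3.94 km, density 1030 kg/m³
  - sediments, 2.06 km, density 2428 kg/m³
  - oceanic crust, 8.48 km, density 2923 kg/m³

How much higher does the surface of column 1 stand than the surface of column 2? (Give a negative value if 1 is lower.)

For any compensation level in the mantle, the mantle terms cancel and isostasy reduces to e = (Σt_1 − Σt_2) − (Σ(ρt)_1 − Σ(ρt)_2) / ρ_m.
Σt_1 = 30.1 km; Σt_2 = 14.48 km; Σ(ρt)_1 = 81962.3; Σ(ρt)_2 = 33846.92 (in km·kg/m³).
e = (30.1 − 14.48) − (81962.3 − 33846.92) / 3239 = 0.765 km.

0.765 km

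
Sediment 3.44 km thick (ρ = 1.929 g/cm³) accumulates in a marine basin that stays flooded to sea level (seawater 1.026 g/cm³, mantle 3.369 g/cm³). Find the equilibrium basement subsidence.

1.33 km

Submarine loading: the sediment displaces seawater, and the subsidence is in turn flooded, so s (ρ_m − ρ_w) = t (ρ_sed − ρ_w).
s = 3.44 km × (1.929 − 1.026) / (3.369 − 1.026) = 1.33 km.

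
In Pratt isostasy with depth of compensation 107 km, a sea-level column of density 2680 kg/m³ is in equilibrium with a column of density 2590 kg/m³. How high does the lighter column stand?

3.72 km

ρ_ref D = ρ (D + h) → h = D (ρ_ref − ρ)/ρ.
h = 107 km × (2680 − 2590)/2590 = 3.72 km.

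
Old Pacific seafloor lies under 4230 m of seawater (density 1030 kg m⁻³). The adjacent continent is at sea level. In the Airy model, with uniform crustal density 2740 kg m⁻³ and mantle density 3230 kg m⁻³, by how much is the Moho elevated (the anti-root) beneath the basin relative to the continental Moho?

Balancing pressure at the compensation depth: replacing crust with seawater at the top is compensated by replacing crust with mantle at the base: d (ρ_c − ρ_w) = a (ρ_m − ρ_c).
a = d (ρ_c − ρ_w)/(ρ_m − ρ_c) = 4230 m × 1710/490 = 14800 m.

14800 m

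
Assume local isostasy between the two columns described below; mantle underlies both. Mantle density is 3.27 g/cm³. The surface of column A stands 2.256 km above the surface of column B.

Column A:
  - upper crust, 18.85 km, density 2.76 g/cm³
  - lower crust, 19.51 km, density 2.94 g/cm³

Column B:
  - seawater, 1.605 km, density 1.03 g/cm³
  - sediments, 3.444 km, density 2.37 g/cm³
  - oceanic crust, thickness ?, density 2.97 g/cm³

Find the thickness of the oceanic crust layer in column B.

Take the compensation level at the base of the deeper column (depth z_c below the surface of column A) and equate Σ ρ_i t_i down to z_c; mantle fills any gap and the z_c terms cancel.
Column A: 18.85×2.76 + 19.51×2.94 + (z_c − 38.36)×3.27
Column B: 2.256×0 + 1.605×1.03 + 3.444×2.37 + x×2.97 + (z_c − 2.256 − 5.049 − x)×3.27
The z_c×3.27 term appears on both sides and cancels. Collect the known terms of each column as K = Σ(ρt)_known − 3.27 × (depth of known layers): K_A = 109.3854 − 3.27×38.36 = −16.0518; K_B = 9.81543 − 3.27×(2.256 + 5.049) = −14.07192.
Balance: K_A = K_B − x×(3.27 − 2.97), so x = (K_B − K_A)/(3.27 − 2.97) = 1.97988/0.3 = 6.6 km.

6.6 km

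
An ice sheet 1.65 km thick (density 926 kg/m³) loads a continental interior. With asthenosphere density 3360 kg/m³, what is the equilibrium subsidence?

Balancing pressure at the compensation depth: the ice load ρ_ice t is balanced by mantle displaced below, ρ_m s.
s = t ρ_ice / ρ_m = 1.65 km × 926/3360 = 0.455 km.

0.455 km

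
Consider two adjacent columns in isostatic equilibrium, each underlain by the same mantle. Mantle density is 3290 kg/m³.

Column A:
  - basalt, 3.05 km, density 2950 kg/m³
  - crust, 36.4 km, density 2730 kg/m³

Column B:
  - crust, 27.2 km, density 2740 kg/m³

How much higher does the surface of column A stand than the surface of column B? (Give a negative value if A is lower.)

For any compensation level in the mantle, the mantle terms cancel and isostasy reduces to e = (Σt_A − Σt_B) − (Σ(ρt)_A − Σ(ρt)_B) / ρ_m.
Σt_A = 39.45 km; Σt_B = 27.2 km; Σ(ρt)_A = 108369.5; Σ(ρt)_B = 74528 (in km·kg/m³).
e = (39.45 − 27.2) − (108369.5 − 74528) / 3290 = 1.96 km.

1.96 km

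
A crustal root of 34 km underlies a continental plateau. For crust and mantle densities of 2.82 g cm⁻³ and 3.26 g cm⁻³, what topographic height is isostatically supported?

5.3 km

Balancing pressure at the compensation depth: ρ_c h = (ρ_m − ρ_c) r.
h = r (ρ_m − ρ_c) / ρ_c = 34 km × (3.26 − 2.82) / 2.82 = 5.3 km.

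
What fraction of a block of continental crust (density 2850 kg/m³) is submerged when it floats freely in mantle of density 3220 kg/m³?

88.5%

Submerged fraction = ρ_obj/ρ_fluid = 2850/3220 = 88.5%.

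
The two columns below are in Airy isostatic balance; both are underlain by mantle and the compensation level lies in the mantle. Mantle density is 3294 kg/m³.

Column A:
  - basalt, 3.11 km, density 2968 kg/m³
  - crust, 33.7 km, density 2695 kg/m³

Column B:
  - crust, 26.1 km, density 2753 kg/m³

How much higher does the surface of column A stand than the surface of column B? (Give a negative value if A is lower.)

For any compensation level in the mantle, the mantle terms cancel and isostasy reduces to e = (Σt_A − Σt_B) − (Σ(ρt)_A − Σ(ρt)_B) / ρ_m.
Σt_A = 36.81 km; Σt_B = 26.1 km; Σ(ρt)_A = 100051.98; Σ(ρt)_B = 71853.3 (in km·kg/m³).
e = (36.81 − 26.1) − (100051.98 − 71853.3) / 3294 = 2.15 km.

2.15 km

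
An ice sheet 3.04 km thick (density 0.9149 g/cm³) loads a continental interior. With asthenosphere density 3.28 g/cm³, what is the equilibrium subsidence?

In Airy isostatic equilibrium: the ice load ρ_ice t is balanced by mantle displaced below, ρ_m s.
s = t ρ_ice / ρ_m = 3.04 km × 0.9149/3.28 = 0.848 km.

0.848 km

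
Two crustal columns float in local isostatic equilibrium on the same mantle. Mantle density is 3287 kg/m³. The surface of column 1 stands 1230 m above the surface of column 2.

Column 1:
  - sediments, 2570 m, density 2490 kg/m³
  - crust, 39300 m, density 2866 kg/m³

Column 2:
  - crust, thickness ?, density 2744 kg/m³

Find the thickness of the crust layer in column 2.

26800 m

Take the compensation level at the base of the deeper column (depth z_c below the surface of column 1) and equate Σ ρ_i t_i down to z_c; mantle fills any gap and the z_c terms cancel.
Column 1: 2570×2490 + 39300×2866 + (z_c − 41870)×3287
Column 2: 1230×0 + x×2744 + (z_c − 1230 − 0 − x)×3287
The z_c×3287 term appears on both sides and cancels. Collect the known terms of each column as K = Σ(ρt)_known − 3287 × (depth of known layers): K_1 = 119033100 − 3287×41870 = −18593590; K_2 = 0 − 3287×(1230 + 0) = −4043010.
Balance: K_1 = K_2 − x×(3287 − 2744), so x = (K_2 − K_1)/(3287 − 2744) = 14550600/543 = 26800 m.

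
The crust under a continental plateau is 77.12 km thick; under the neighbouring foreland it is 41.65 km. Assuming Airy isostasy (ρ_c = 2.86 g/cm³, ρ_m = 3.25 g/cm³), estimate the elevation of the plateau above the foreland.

4.26 km

Excess crust Δ = 77.12 km − 41.65 km = 35.47 km, split between elevation h and root r with h + r = Δ.
Airy balance ρ_c h = (ρ_m − ρ_c) r gives r = h ρ_c/(ρ_m − ρ_c), so h (1 + ρ_c/(ρ_m − ρ_c)) = Δ, i.e. h = Δ (ρ_m − ρ_c)/ρ_m.
h = 35.47 km × 0.39/3.25 = 4.26 km.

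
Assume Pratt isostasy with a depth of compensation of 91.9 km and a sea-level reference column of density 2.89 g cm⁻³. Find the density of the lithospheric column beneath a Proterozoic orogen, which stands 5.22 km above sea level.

2.73 g cm⁻³

Pratt balance: ρ_ref D = ρ (D + h).
ρ = ρ_ref D/(D + h) = 2.89 × 91.9 km/(91.9 km + 5.22 km) = 2.73 g cm⁻³.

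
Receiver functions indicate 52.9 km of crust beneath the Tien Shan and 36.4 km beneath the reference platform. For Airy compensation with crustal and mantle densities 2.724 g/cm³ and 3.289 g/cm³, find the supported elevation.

Excess crust Δ = 52.9 km − 36.4 km = 16.5 km, split between elevation h and root r with h + r = Δ.
Airy balance ρ_c h = (ρ_m − ρ_c) r gives r = h ρ_c/(ρ_m − ρ_c), so h (1 + ρ_c/(ρ_m − ρ_c)) = Δ, i.e. h = Δ (ρ_m − ρ_c)/ρ_m.
h = 16.5 km × 0.565/3.289 = 2.83 km.

2.83 km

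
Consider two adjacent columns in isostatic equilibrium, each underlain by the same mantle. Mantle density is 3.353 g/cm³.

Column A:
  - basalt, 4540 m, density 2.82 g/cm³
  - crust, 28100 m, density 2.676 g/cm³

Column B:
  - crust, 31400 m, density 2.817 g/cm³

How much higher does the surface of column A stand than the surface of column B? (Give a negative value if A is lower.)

For any compensation level in the mantle, the mantle terms cancel and isostasy reduces to e = (Σt_A − Σt_B) − (Σ(ρt)_A − Σ(ρt)_B) / ρ_m.
Σt_A = 32640 m; Σt_B = 31400 m; Σ(ρt)_A = 87998.4; Σ(ρt)_B = 88453.8 (in m·g/cm³).
e = (32640 − 31400) − (87998.4 − 88453.8) / 3.353 = 1380 m.

1380 m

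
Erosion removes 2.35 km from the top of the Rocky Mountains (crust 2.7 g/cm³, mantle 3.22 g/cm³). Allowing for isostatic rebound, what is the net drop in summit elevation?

Rebound u = e ρ_c/ρ_m = 2.35 km × 2.7/3.22 = 1.97 km.
Net surface drop = e − u = 2.35 km − 1.97 km = e (ρ_m − ρ_c)/ρ_m = 0.38 km.

0.38 km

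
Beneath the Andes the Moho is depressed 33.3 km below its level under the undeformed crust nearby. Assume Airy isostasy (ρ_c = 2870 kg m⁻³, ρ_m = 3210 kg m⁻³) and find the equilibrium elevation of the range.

3.94 km

In Airy isostatic equilibrium: ρ_c h = (ρ_m − ρ_c) r.
h = r (ρ_m − ρ_c) / ρ_c = 33.3 km × (3210 − 2870) / 2870 = 3.94 km.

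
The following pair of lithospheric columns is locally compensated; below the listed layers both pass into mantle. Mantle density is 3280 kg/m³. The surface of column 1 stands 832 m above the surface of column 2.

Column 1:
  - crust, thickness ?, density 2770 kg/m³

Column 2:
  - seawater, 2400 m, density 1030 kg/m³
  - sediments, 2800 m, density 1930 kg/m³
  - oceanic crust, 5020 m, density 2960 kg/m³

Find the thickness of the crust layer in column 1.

26500 m

Take the compensation level at the base of the deeper column (depth z_c below the surface of column 1) and equate Σ ρ_i t_i down to z_c; mantle fills any gap and the z_c terms cancel.
Column 1: x×2770 + (z_c − 0 − x)×3280
Column 2: 832×0 + 2400×1030 + 2800×1930 + 5020×2960 + (z_c − 832 − 10220)×3280
The z_c×3280 term appears on both sides and cancels. Collect the known terms of each column as K = Σ(ρt)_known − 3280 × (depth of known layers): K_1 = 0 − 3280×0 = 0; K_2 = 22735200 − 3280×(832 + 10220) = −13515360.
Balance: K_1 − x×(3280 − 2770) = K_2, so x = (K_1 − K_2)/(3280 − 2770) = 13515400/510 = 26500 m.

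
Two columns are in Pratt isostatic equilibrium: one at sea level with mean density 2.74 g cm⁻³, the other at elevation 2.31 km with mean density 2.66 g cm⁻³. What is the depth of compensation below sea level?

76.8 km

ρ_ref D = ρ (D + h) → D (ρ_ref − ρ) = ρ h.
D = ρ h/(ρ_ref − ρ) = 2.66 × 2.31 km/(2.74 − 2.66) = 76.8 km.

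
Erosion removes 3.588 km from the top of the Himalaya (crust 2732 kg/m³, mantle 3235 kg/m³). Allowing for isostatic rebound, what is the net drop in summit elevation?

Rebound u = e ρ_c/ρ_m = 3.588 km × 2732/3235 = 3.03 km.
Net surface drop = e − u = 3.588 km − 3.03 km = e (ρ_m − ρ_c)/ρ_m = 0.558 km.

0.558 km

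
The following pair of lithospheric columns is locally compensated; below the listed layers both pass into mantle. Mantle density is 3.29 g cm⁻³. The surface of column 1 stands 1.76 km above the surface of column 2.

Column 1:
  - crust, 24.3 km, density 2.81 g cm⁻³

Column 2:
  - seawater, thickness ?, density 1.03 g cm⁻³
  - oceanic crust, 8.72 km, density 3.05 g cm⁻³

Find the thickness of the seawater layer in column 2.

1.67 km

Take the compensation level at the base of the deeper column (depth z_c below the surface of column 1) and equate Σ ρ_i t_i down to z_c; mantle fills any gap and the z_c terms cancel.
Column 1: 24.3×2.81 + (z_c − 24.3)×3.29
Column 2: 1.76×0 + x×1.03 + 8.72×3.05 + (z_c − 1.76 − 8.72 − x)×3.29
The z_c×3.29 term appears on both sides and cancels. Collect the known terms of each column as K = Σ(ρt)_known − 3.29 × (depth of known layers): K_1 = 68.283 − 3.29×24.3 = −11.664; K_2 = 26.596 − 3.29×(1.76 + 8.72) = −7.8832.
Balance: K_1 = K_2 − x×(3.29 − 1.03), so x = (K_2 − K_1)/(3.29 − 1.03) = 3.7808/2.26 = 1.67 km.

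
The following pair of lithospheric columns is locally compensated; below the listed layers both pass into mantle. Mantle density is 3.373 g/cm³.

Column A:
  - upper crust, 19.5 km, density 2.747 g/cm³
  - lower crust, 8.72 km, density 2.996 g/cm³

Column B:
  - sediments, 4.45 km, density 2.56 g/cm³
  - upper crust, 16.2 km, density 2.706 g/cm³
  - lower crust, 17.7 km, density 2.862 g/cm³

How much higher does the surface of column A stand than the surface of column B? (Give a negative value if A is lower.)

For any compensation level in the mantle, the mantle terms cancel and isostasy reduces to e = (Σt_A − Σt_B) − (Σ(ρt)_A − Σ(ρt)_B) / ρ_m.
Σt_A = 28.22 km; Σt_B = 38.35 km; Σ(ρt)_A = 79.69162; Σ(ρt)_B = 105.8866 (in km·g/cm³).
e = (28.22 − 38.35) − (79.69162 − 105.8866) / 3.373 = −2.36 km.

−2.36 km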